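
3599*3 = 10797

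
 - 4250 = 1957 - 6207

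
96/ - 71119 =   -  1 + 71023/71119 =- 0.00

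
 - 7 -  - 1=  - 6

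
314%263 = 51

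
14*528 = 7392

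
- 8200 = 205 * ( - 40)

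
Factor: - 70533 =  - 3^2*17^1*461^1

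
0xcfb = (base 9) 4502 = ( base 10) 3323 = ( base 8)6373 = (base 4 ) 303323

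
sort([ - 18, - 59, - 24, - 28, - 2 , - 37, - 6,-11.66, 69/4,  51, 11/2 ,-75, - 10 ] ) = [ - 75, - 59, - 37, - 28, - 24, - 18, - 11.66, - 10, - 6, - 2, 11/2, 69/4,51 ]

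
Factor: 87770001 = 3^1 *11^1 *23^1 *197^1*587^1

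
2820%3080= 2820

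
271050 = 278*975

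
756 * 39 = 29484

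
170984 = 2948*58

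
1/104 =1/104 = 0.01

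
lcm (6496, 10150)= 162400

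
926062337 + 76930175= 1002992512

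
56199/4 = 56199/4 = 14049.75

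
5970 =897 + 5073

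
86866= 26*3341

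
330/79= 4 + 14/79 = 4.18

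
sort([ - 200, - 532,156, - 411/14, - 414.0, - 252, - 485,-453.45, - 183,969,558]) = [ - 532, -485, -453.45, - 414.0, - 252, - 200, - 183, - 411/14,156,558,969]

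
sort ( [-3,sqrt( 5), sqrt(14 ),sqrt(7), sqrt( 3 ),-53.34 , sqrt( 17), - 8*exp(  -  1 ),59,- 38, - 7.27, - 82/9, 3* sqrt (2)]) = [ - 53.34, - 38,-82/9, - 7.27,  -  3,-8* exp( - 1 ),sqrt(3), sqrt ( 5 ),sqrt( 7),sqrt( 14), sqrt( 17),  3 * sqrt( 2 ),59]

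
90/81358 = 45/40679=0.00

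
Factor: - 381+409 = 2^2*7^1=   28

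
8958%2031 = 834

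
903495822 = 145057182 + 758438640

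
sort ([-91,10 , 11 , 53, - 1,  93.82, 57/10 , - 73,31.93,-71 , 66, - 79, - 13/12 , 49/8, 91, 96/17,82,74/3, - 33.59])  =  [  -  91, - 79,-73, - 71, - 33.59, - 13/12,-1, 96/17, 57/10 , 49/8,10, 11,74/3,  31.93,53 , 66, 82 , 91,93.82 ]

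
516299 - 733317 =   -  217018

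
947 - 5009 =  - 4062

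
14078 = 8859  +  5219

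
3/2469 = 1/823 = 0.00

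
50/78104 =25/39052 = 0.00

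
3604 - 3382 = 222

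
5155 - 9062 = -3907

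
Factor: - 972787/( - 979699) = 7^ ( - 1) * 173^( - 1 ) * 809^( - 1 )*972787^1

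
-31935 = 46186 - 78121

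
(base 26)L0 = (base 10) 546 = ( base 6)2310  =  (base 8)1042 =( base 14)2b0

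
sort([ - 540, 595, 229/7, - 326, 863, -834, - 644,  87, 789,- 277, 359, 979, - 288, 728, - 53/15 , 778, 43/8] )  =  [ - 834, - 644 , - 540, - 326, - 288,-277, - 53/15, 43/8, 229/7,87, 359,  595 , 728, 778, 789,863, 979]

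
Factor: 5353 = 53^1 * 101^1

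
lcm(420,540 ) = 3780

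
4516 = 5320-804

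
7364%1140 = 524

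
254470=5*50894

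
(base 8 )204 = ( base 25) 57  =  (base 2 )10000100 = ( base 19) 6i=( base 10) 132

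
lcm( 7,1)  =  7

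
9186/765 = 3062/255 = 12.01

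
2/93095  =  2/93095 = 0.00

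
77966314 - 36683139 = 41283175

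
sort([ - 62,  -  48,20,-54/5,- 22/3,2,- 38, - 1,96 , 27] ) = [ - 62 ,-48, - 38, - 54/5, - 22/3,- 1,2,20, 27 , 96 ]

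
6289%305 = 189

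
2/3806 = 1/1903 = 0.00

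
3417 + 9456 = 12873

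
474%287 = 187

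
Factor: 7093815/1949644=2^( - 2 ) *3^1*5^1*601^(  -  1)*811^( - 1)*472921^1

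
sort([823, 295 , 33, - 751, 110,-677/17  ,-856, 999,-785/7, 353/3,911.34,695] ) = [ - 856, - 751, - 785/7, - 677/17,33, 110,  353/3, 295,  695,823, 911.34, 999]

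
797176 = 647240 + 149936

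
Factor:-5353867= - 2287^1 * 2341^1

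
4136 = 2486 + 1650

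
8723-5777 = 2946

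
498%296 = 202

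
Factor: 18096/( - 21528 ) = - 2^1*3^( - 1)*23^( - 1)*29^1 = - 58/69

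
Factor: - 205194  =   - 2^1*3^1*11^1*3109^1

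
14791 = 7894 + 6897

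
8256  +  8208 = 16464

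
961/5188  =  961/5188 = 0.19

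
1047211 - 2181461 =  - 1134250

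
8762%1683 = 347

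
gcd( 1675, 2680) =335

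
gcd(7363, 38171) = 1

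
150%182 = 150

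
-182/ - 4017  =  14/309 = 0.05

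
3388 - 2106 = 1282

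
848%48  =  32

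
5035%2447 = 141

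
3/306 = 1/102 = 0.01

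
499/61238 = 499/61238 = 0.01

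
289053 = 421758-132705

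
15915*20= 318300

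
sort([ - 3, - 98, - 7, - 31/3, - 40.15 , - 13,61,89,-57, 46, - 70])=[ - 98 , - 70 , - 57, - 40.15, - 13, - 31/3, - 7, - 3, 46,61 , 89]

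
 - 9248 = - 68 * 136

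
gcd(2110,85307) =1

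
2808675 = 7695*365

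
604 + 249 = 853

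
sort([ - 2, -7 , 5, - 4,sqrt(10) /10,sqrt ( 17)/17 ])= [- 7,- 4,-2,sqrt( 17)/17,sqrt( 10 )/10,5 ] 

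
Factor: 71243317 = 71^1*127^1*7901^1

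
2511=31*81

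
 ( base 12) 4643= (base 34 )6q7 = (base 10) 7827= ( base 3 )101201220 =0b1111010010011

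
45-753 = -708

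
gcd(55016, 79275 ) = 1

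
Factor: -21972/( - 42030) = 2^1*3^( - 1 )*5^( - 1 )*467^( - 1)*1831^1 = 3662/7005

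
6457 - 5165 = 1292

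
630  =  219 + 411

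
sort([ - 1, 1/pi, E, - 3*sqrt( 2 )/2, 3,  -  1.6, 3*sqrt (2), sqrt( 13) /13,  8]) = [-3*sqrt( 2 )/2, - 1.6,-1,  sqrt( 13)/13, 1/pi, E,  3, 3*sqrt ( 2),8 ]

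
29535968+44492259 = 74028227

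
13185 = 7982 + 5203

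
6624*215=1424160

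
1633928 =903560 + 730368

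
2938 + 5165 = 8103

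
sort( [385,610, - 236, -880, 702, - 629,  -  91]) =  [ - 880,-629, -236, - 91,385, 610,702]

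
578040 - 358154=219886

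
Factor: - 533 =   -  13^1*41^1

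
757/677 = 757/677 = 1.12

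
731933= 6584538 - 5852605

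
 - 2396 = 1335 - 3731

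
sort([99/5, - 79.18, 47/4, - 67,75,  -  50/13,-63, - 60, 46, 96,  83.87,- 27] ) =[ - 79.18, - 67, - 63, - 60, - 27 , - 50/13,  47/4, 99/5,  46, 75, 83.87, 96 ]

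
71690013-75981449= - 4291436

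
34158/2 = 17079 = 17079.00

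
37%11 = 4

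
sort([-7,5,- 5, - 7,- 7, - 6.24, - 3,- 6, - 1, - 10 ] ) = [ - 10,-7, - 7, - 7, - 6.24 , - 6, - 5, - 3, - 1, 5 ]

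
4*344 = 1376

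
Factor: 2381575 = 5^2 * 7^1*31^1*439^1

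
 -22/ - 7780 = 11/3890 = 0.00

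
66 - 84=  - 18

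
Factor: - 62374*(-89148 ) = 2^3*3^1*13^1*17^1*19^1*23^1*2399^1 =5560517352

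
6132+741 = 6873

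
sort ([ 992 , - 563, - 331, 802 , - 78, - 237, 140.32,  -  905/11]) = [ - 563, - 331, - 237, - 905/11, - 78, 140.32, 802,992]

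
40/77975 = 8/15595 = 0.00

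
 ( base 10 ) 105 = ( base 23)4d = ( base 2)1101001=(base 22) 4h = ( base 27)3o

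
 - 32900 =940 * ( - 35) 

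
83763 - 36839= 46924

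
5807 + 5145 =10952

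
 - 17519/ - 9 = 1946 + 5/9 = 1946.56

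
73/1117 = 73/1117  =  0.07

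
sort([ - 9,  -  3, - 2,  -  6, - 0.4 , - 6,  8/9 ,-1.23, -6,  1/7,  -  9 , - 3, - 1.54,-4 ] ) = [ - 9, - 9,- 6, - 6, -6,-4,-3, - 3, - 2, - 1.54,-1.23, -0.4, 1/7, 8/9] 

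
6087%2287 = 1513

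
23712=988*24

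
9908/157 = 9908/157= 63.11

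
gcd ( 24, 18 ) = 6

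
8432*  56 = 472192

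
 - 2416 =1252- 3668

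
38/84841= 38/84841 = 0.00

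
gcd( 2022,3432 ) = 6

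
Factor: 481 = 13^1 * 37^1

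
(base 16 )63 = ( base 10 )99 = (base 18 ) 59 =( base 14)71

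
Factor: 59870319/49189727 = 3^1*19^( -1)*43^1*101^ (  -  1) * 487^1*953^1*25633^(-1) 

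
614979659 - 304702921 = 310276738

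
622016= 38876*16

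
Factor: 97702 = 2^1*11^1*4441^1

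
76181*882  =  67191642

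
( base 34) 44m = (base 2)1001010101110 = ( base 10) 4782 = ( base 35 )3VM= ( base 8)11256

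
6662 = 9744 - 3082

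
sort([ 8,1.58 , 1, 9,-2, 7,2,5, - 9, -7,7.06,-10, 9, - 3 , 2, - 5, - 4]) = [ - 10, - 9, - 7, - 5, - 4, - 3,  -  2, 1, 1.58,2,2, 5, 7, 7.06, 8, 9, 9 ] 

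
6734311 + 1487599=8221910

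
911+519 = 1430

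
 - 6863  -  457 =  - 7320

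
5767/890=6 + 427/890= 6.48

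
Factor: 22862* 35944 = 821751728 = 2^4*7^1*23^1*71^1*4493^1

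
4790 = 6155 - 1365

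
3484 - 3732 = - 248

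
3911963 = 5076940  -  1164977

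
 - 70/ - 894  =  35/447 = 0.08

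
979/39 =25+ 4/39 = 25.10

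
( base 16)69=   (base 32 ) 39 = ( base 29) 3I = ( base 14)77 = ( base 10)105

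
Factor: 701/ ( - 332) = - 2^( - 2) * 83^( - 1)*701^1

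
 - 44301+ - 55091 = -99392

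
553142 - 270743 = 282399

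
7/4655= 1/665 = 0.00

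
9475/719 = 13 + 128/719 = 13.18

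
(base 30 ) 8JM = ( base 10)7792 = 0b1111001110000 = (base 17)19G6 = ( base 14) 2ba8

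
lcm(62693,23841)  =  1692711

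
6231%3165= 3066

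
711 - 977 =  - 266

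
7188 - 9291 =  - 2103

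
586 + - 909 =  -323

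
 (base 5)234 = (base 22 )33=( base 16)45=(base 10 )69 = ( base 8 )105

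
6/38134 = 3/19067 =0.00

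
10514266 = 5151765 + 5362501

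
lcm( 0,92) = 0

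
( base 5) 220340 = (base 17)194d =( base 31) 7S0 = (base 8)16653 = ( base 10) 7595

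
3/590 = 3/590 = 0.01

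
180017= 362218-182201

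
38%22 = 16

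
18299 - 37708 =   -  19409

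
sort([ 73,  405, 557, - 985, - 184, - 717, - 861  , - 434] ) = [ - 985,-861,- 717,-434, - 184,73,405,  557 ]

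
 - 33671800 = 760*( - 44305 ) 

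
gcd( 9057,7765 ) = 1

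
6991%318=313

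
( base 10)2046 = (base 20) 526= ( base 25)36L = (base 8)3776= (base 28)2H2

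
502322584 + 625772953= 1128095537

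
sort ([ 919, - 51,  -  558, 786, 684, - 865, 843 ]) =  [-865, - 558, - 51, 684 , 786,843,919]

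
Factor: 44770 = 2^1*5^1*11^2*37^1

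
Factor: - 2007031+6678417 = 4671386  =  2^1*2335693^1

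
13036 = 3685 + 9351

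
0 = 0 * 82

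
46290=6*7715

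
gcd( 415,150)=5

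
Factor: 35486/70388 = 17743/35194 = 2^( - 1 ) * 11^1*1613^1*17597^(-1 ) 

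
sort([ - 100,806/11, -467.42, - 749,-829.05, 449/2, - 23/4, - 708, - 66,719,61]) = [ - 829.05, - 749,  -  708, - 467.42, -100, - 66,-23/4  ,  61,  806/11,449/2, 719 ]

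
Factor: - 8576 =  - 2^7*67^1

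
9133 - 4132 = 5001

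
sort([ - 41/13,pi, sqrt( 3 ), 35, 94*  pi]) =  [-41/13,  sqrt( 3) , pi , 35 , 94*pi]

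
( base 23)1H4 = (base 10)924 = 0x39C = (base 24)1ec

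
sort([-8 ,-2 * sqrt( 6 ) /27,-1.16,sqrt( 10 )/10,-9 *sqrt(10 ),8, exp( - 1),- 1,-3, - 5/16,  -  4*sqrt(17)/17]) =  [ - 9*sqrt(10 ),-8, - 3, -1.16, - 1,- 4*sqrt(17)/17,-5/16, - 2*sqrt (6 ) /27, sqrt( 10 )/10,exp( - 1) , 8]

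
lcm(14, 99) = 1386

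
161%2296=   161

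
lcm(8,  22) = 88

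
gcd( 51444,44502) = 6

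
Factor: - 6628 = -2^2 * 1657^1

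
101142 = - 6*( - 16857 )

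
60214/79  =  60214/79 = 762.20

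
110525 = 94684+15841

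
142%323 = 142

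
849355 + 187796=1037151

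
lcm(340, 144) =12240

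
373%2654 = 373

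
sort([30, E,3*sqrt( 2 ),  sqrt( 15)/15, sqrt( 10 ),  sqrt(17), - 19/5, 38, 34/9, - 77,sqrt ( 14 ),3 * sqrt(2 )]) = [ - 77, - 19/5, sqrt( 15) /15,E, sqrt(10) , sqrt(14 ) , 34/9,sqrt(17),3*sqrt(2), 3*sqrt(2 ),30, 38 ] 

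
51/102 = 1/2 = 0.50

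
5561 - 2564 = 2997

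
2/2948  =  1/1474 = 0.00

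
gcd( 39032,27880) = 5576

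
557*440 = 245080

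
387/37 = 10 + 17/37   =  10.46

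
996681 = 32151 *31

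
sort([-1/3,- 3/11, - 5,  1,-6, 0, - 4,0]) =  [ - 6,-5, - 4, - 1/3, - 3/11,0, 0, 1]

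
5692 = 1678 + 4014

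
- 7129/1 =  - 7129 = - 7129.00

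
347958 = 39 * 8922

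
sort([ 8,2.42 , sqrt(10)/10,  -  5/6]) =[ - 5/6,sqrt(10 ) /10 , 2.42,8]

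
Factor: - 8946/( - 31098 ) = 3^1*7^1*73^( - 1 )  =  21/73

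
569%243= 83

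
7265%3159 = 947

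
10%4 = 2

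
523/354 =1 + 169/354= 1.48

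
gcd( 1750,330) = 10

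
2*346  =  692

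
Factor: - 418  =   - 2^1* 11^1 * 19^1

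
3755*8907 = 33445785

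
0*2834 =0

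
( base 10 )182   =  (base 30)62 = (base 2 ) 10110110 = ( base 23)7l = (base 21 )8e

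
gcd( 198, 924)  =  66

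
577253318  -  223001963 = 354251355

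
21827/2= 10913+ 1/2 = 10913.50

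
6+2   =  8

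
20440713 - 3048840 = 17391873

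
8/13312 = 1/1664 = 0.00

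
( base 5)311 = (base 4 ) 1101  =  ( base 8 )121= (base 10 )81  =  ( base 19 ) 45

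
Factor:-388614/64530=-3^(-2)*5^(  -  1) * 271^1 = -  271/45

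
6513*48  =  312624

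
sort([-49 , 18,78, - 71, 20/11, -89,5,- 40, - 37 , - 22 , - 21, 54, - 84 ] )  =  [ - 89, -84, - 71 ,- 49, - 40, - 37 ,-22,  -  21,20/11,  5,18, 54, 78 ] 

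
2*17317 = 34634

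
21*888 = 18648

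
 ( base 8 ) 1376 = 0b1011111110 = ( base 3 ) 1001101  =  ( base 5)11031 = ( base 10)766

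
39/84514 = 39/84514 = 0.00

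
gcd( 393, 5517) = 3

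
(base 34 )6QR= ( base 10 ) 7847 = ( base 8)17247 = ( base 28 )A07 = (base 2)1111010100111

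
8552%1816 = 1288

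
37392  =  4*9348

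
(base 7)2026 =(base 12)4AA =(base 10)706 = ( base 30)NG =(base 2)1011000010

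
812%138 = 122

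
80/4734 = 40/2367 = 0.02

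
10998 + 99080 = 110078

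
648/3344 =81/418  =  0.19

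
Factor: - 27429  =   - 3^1*41^1*223^1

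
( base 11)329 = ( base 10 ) 394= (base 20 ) je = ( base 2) 110001010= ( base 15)1b4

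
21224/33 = 21224/33 = 643.15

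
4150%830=0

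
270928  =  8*33866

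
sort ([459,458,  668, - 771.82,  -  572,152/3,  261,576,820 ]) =[-771.82,  -  572,152/3, 261,458, 459, 576, 668,  820 ]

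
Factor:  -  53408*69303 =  - 2^5*3^1*13^1*1669^1*1777^1 =- 3701334624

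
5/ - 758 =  -1+753/758 = - 0.01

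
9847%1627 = 85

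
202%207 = 202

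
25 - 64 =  - 39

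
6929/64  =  6929/64  =  108.27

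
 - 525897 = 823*( - 639 ) 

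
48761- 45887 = 2874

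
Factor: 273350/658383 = 2^1*3^(- 1 )*5^2*7^1 * 281^(  -  1) = 350/843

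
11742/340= 34  +  91/170 = 34.54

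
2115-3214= -1099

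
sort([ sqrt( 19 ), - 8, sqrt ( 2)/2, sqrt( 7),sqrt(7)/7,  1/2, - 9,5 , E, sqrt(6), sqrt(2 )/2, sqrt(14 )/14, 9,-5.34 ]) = [ - 9, - 8, -5.34, sqrt(14 ) /14,sqrt( 7)/7, 1/2, sqrt(2)/2,sqrt( 2) /2, sqrt(6)  ,  sqrt ( 7 ), E, sqrt(19),  5,9] 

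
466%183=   100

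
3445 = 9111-5666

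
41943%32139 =9804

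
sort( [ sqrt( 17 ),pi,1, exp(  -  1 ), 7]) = [ exp(-1)  ,  1, pi,  sqrt(17),7]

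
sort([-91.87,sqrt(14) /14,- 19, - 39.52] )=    [- 91.87,  -  39.52, - 19,sqrt(14 ) /14] 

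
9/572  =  9/572=   0.02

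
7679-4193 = 3486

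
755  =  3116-2361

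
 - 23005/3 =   -  7669 + 2/3  =  - 7668.33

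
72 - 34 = 38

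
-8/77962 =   -  4/38981 = -0.00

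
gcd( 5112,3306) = 6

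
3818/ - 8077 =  - 1 + 4259/8077 =-0.47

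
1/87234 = 1/87234 = 0.00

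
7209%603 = 576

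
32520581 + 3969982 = 36490563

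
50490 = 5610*9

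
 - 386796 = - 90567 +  - 296229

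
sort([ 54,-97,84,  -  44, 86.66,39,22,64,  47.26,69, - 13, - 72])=[ - 97, - 72, - 44, - 13 , 22,39, 47.26, 54,64, 69,84,86.66 ]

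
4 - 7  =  -3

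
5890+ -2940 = 2950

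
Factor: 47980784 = 2^4* 1033^1 * 2903^1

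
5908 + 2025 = 7933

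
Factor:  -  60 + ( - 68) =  - 2^7 = - 128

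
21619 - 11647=9972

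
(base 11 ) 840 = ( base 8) 1764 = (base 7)2644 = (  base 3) 1101111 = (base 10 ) 1012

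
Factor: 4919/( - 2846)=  - 2^( - 1 )*1423^( - 1)* 4919^1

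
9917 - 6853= 3064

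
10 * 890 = 8900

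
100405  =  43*2335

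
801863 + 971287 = 1773150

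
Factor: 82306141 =61^1* 1349281^1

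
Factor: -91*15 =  -1365 = - 3^1*5^1*7^1*13^1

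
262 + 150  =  412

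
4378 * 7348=32169544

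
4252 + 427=4679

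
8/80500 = 2/20125 = 0.00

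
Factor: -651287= - 7^1*13^1*17^1*421^1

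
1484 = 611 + 873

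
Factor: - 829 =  - 829^1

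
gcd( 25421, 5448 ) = 1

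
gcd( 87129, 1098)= 9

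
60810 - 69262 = - 8452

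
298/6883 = 298/6883 = 0.04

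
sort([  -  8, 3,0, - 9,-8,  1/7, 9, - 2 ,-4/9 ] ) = [-9,  -  8, - 8,-2, - 4/9,0, 1/7,3, 9]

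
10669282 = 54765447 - 44096165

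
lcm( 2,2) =2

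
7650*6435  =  49227750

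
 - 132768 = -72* 1844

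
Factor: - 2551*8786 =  - 22413086 = - 2^1 * 23^1*191^1*2551^1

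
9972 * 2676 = 26685072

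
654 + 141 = 795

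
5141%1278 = 29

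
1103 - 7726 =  - 6623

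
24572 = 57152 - 32580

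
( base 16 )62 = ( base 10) 98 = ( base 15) 68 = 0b1100010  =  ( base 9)118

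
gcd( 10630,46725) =5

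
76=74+2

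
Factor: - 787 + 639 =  -2^2*37^1=- 148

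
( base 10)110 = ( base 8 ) 156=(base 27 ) 42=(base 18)62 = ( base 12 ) 92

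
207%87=33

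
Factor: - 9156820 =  - 2^2*5^1*353^1*1297^1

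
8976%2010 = 936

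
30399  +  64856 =95255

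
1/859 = 1/859 = 0.00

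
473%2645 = 473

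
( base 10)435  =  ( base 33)D6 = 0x1b3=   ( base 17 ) 18A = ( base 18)163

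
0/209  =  0 = 0.00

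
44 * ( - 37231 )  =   - 1638164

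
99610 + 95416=195026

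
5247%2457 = 333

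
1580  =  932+648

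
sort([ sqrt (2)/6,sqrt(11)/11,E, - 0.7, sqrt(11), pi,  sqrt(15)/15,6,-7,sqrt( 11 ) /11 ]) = [ - 7,  -  0.7 , sqrt( 2) /6,sqrt(15 )/15,sqrt( 11)/11 , sqrt( 11 )/11, E,pi,sqrt( 11 ),6] 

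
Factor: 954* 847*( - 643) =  - 2^1 *3^2*7^1*11^2 * 53^1*643^1= - 519568434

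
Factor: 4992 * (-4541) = - 22668672  =  - 2^7*3^1* 13^1*19^1*239^1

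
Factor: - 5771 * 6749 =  - 38948479  =  -17^1*29^1*199^1*397^1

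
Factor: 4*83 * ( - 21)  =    -  6972 = - 2^2*3^1*7^1*83^1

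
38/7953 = 38/7953 = 0.00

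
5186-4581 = 605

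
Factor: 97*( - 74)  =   - 7178 =- 2^1 * 37^1*97^1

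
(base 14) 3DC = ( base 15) 372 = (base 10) 782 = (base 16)30E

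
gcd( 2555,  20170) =5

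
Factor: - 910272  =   - 2^6*3^1*11^1 * 431^1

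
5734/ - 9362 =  - 2867/4681 = - 0.61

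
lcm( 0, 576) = 0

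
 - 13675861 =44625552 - 58301413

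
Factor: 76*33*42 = 105336  =  2^3*3^2*7^1*11^1*19^1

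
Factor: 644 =2^2*7^1*23^1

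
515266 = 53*9722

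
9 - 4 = 5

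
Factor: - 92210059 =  - 19^1 *23^1*211007^1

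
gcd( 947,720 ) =1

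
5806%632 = 118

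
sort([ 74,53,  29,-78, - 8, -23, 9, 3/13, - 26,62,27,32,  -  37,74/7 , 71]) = [-78,  -  37, - 26, - 23, - 8, 3/13,9,74/7,27,29,32, 53,62,  71,74 ]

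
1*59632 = 59632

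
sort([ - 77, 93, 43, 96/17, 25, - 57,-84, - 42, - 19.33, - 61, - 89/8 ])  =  [ - 84, - 77, -61  , - 57, - 42, - 19.33, - 89/8,  96/17,25,43,93 ] 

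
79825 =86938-7113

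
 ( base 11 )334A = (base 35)3L0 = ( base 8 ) 10472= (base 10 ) 4410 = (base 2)1000100111010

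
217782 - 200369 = 17413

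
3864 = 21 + 3843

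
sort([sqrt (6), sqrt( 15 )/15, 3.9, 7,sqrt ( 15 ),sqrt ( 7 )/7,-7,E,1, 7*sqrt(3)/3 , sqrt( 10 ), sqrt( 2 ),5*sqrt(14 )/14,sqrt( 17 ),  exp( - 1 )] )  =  [-7,sqrt ( 15 )/15,exp( - 1 ),  sqrt ( 7 )/7, 1, 5* sqrt( 14 ) /14,sqrt(  2), sqrt ( 6), E,sqrt(10 ), sqrt(15 ), 3.9,7*sqrt( 3) /3, sqrt ( 17),7 ]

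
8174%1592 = 214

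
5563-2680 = 2883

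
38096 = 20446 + 17650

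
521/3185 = 521/3185 =0.16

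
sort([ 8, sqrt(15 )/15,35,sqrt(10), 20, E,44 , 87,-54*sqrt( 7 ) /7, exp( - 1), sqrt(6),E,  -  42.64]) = [ -42.64,-54 * sqrt(7)/7,sqrt(15 )/15, exp( - 1),sqrt(6), E, E,sqrt(10 ),  8, 20,35, 44,87]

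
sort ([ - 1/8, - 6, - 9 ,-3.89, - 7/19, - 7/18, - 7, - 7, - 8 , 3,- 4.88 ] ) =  [ - 9, - 8 , - 7, - 7, - 6,-4.88,-3.89,-7/18,-7/19, - 1/8,3 ] 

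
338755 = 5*67751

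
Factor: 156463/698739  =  3^( - 1)*47^1*89^ (-1 )*2617^(-1) * 3329^1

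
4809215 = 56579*85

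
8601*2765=23781765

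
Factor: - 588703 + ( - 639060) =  - 23^1*53381^1 = - 1227763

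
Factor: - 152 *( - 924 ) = 140448 = 2^5 * 3^1*7^1 * 11^1* 19^1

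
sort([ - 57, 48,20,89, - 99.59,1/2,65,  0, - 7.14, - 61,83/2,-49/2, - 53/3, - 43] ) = [ - 99.59, - 61, - 57,-43, - 49/2, - 53/3 , - 7.14  ,  0, 1/2,20 , 83/2, 48, 65,89 ] 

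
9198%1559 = 1403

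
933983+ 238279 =1172262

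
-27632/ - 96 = 287 + 5/6  =  287.83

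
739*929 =686531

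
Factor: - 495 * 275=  - 3^2*5^3*11^2=- 136125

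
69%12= 9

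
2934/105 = 978/35  =  27.94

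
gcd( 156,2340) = 156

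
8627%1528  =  987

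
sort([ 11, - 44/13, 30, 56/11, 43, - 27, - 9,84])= [ - 27, - 9, -44/13, 56/11, 11 , 30, 43,84]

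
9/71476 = 9/71476 = 0.00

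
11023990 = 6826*1615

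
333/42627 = 111/14209 = 0.01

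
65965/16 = 4122 + 13/16 = 4122.81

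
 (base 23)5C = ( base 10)127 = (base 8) 177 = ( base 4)1333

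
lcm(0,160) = 0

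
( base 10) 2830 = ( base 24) 4lm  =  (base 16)B0E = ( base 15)C8A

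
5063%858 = 773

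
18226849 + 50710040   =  68936889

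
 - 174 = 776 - 950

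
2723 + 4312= 7035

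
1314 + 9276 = 10590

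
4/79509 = 4/79509 = 0.00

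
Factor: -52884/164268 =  - 3^ (-3 )*  13^ ( - 1)*113^1 = - 113/351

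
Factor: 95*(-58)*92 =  - 506920 = -2^3*5^1*19^1*23^1*29^1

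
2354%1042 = 270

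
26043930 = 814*31995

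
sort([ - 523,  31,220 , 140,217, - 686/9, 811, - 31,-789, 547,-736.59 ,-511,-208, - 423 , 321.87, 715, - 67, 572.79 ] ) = [ - 789, - 736.59 , - 523 ,-511, - 423, - 208, - 686/9, - 67, - 31, 31, 140, 217, 220, 321.87,547,572.79,715,811 ] 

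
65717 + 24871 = 90588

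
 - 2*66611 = - 133222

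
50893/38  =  50893/38=1339.29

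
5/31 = 5/31 = 0.16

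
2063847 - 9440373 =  -7376526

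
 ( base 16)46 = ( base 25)2k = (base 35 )20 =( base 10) 70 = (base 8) 106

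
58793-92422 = - 33629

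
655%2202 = 655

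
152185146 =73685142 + 78500004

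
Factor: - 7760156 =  - 2^2*167^1*11617^1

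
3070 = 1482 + 1588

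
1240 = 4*310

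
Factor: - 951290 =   -  2^1*5^1*251^1*379^1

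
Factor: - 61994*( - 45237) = 2804422578  =  2^1*3^1*17^1*139^1*223^1*887^1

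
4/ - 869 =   -  1+ 865/869 = - 0.00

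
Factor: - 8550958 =-2^1* 13^1*328883^1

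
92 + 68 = 160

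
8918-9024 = -106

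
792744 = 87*9112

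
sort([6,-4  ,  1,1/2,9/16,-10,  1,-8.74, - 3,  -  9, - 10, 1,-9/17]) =[ - 10, - 10,  -  9, - 8.74, - 4, - 3 , - 9/17, 1/2, 9/16,1,1,  1,6]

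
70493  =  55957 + 14536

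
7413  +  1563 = 8976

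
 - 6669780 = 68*( - 98085 ) 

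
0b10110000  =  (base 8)260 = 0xB0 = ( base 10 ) 176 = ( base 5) 1201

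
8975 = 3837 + 5138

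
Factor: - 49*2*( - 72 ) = 7056 = 2^4*3^2*7^2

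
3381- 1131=2250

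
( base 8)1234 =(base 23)161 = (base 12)478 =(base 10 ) 668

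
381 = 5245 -4864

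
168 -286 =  - 118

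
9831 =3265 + 6566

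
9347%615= 122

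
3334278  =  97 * 34374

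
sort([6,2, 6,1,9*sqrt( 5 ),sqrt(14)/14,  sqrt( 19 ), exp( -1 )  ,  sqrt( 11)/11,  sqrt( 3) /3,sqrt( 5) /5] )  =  [sqrt(14 ) /14,sqrt( 11 ) /11,exp( - 1),sqrt(5)/5,sqrt( 3 ) /3,1,2 , sqrt( 19 ),6,6,9*sqrt( 5)]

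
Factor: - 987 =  - 3^1*7^1*47^1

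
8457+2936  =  11393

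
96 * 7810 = 749760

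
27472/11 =2497 + 5/11 = 2497.45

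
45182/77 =45182/77 = 586.78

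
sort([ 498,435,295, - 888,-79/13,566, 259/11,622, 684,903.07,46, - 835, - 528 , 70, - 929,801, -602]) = [-929 ,-888, - 835,-602, - 528,-79/13, 259/11, 46,70, 295 , 435,498,  566,622,  684, 801, 903.07]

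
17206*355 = 6108130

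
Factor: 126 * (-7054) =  - 888804 = - 2^2 * 3^2*7^1 *3527^1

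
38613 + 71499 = 110112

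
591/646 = 591/646=0.91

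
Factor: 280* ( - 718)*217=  - 2^4 * 5^1*7^2*31^1*359^1 = - 43625680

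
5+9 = 14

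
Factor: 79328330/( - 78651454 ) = -5^1*7^ (-1)*613^1*12941^1*5617961^( - 1 ) = - 39664165/39325727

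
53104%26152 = 800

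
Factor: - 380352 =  - 2^6*3^1*7^1*283^1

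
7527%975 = 702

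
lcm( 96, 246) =3936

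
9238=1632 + 7606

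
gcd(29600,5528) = 8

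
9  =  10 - 1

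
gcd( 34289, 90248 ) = 1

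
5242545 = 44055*119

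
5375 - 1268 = 4107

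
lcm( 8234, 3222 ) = 74106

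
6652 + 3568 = 10220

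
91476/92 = 994 + 7/23 =994.30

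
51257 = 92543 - 41286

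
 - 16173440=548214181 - 564387621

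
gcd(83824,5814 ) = 2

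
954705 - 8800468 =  - 7845763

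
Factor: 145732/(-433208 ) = - 36433/108302 = - 2^(-1) * 36433^1*54151^(-1)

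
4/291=4/291 = 0.01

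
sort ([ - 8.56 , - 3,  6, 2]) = [ - 8.56, - 3, 2, 6]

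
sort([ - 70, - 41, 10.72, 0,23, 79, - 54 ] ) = [ - 70,-54, - 41, 0, 10.72 , 23, 79 ] 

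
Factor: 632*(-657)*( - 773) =320968152 =2^3 * 3^2*73^1 *79^1 * 773^1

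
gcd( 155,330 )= 5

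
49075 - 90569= -41494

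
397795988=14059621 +383736367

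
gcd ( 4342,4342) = 4342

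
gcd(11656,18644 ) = 4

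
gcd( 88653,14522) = 1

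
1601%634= 333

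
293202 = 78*3759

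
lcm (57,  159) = 3021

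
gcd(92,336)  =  4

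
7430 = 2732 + 4698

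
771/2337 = 257/779 = 0.33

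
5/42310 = 1/8462 =0.00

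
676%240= 196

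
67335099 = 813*82823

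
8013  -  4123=3890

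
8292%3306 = 1680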